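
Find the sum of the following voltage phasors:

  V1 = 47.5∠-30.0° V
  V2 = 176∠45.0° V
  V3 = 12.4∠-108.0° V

Step 1 — Convert each phasor to rectangular form:
  V1 = 47.5·(cos(-30.0°) + j·sin(-30.0°)) = 41.14 - j23.75 V
  V2 = 176·(cos(45.0°) + j·sin(45.0°)) = 124.5 + j124.5 V
  V3 = 12.4·(cos(-108.0°) + j·sin(-108.0°)) = -3.832 - j11.79 V
Step 2 — Sum components: V_total = 161.8 + j88.91 V.
Step 3 — Convert to polar: |V_total| = 184.6 V, ∠V_total = 28.8°.

V_total = 184.6∠28.8° V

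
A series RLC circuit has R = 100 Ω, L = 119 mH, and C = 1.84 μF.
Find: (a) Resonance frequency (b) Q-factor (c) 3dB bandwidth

Step 1 — Resonance: ω₀ = 1/√(LC) = 1/√(0.119·1.84e-06) = 2137 rad/s.
Step 2 — f₀ = ω₀/(2π) = 340.1 Hz.
Step 3 — Series Q: Q = ω₀L/R = 2137·0.119/100 = 2.543.
Step 4 — Bandwidth: Δω = ω₀/Q = 840.3 rad/s; BW = Δω/(2π) = 133.7 Hz.

(a) f₀ = 340.1 Hz  (b) Q = 2.543  (c) BW = 133.7 Hz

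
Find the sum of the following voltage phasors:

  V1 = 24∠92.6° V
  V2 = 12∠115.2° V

Step 1 — Convert each phasor to rectangular form:
  V1 = 24·(cos(92.6°) + j·sin(92.6°)) = -1.089 + j23.98 V
  V2 = 12·(cos(115.2°) + j·sin(115.2°)) = -5.109 + j10.86 V
Step 2 — Sum components: V_total = -6.198 + j34.83 V.
Step 3 — Convert to polar: |V_total| = 35.38 V, ∠V_total = 100.1°.

V_total = 35.38∠100.1° V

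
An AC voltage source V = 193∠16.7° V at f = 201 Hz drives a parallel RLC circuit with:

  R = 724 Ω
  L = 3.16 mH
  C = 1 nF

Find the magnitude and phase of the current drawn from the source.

Step 1 — Angular frequency: ω = 2π·f = 2π·201 = 1263 rad/s.
Step 2 — Component impedances:
  R: Z = R = 724 Ω
  L: Z = jωL = j·1263·0.00316 = 0 + j3.991 Ω
  C: Z = 1/(jωC) = -j/(ω·C) = 0 - j7.918e+05 Ω
Step 3 — Parallel combination: 1/Z_total = 1/R + 1/L + 1/C; Z_total = 0.022 + j3.991 Ω = 3.991∠89.7° Ω.
Step 4 — Source phasor: V = 193∠16.7° V = 184.9 + j55.46 V.
Step 5 — Ohm's law: I = V / Z_total = (184.9 + j55.46) / (0.022 + j3.991) = 14.15 - j46.24 A.
Step 6 — Convert to polar: |I| = 48.36 A, ∠I = -73.0°.

I = 48.36∠-73.0° A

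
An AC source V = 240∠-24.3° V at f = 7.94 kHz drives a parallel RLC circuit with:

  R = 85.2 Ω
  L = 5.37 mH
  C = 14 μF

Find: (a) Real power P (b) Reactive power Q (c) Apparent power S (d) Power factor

Step 1 — Angular frequency: ω = 2π·f = 2π·7940 = 4.989e+04 rad/s.
Step 2 — Component impedances:
  R: Z = R = 85.2 Ω
  L: Z = jωL = j·4.989e+04·0.00537 = 0 + j267.9 Ω
  C: Z = 1/(jωC) = -j/(ω·C) = 0 - j1.432 Ω
Step 3 — Parallel combination: 1/Z_total = 1/R + 1/L + 1/C; Z_total = 0.02431 - j1.439 Ω = 1.439∠-89.0° Ω.
Step 4 — Source phasor: V = 240∠-24.3° V = 218.7 - j98.76 V.
Step 5 — Current: I = V / Z = 71.18 + j150.8 A = 166.8∠64.7° A.
Step 6 — Complex power: S = V·I* = 676.1 - j4.002e+04 VA.
Step 7 — Real power: P = Re(S) = 676.1 W.
Step 8 — Reactive power: Q = Im(S) = -4.002e+04 VAR.
Step 9 — Apparent power: |S| = 4.002e+04 VA.
Step 10 — Power factor: PF = P/|S| = 0.01689 (leading).

(a) P = 676.1 W  (b) Q = -4.002e+04 VAR  (c) S = 4.002e+04 VA  (d) PF = 0.01689 (leading)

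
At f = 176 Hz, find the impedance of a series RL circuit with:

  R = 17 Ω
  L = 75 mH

Step 1 — Angular frequency: ω = 2π·f = 2π·176 = 1106 rad/s.
Step 2 — Component impedances:
  R: Z = R = 17 Ω
  L: Z = jωL = j·1106·0.075 = 0 + j82.94 Ω
Step 3 — Series combination: Z_total = R + L = 17 + j82.94 Ω = 84.66∠78.4° Ω.

Z = 17 + j82.94 Ω = 84.66∠78.4° Ω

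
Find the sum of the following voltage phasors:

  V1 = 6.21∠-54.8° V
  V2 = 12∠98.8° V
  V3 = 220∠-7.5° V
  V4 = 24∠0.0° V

Step 1 — Convert each phasor to rectangular form:
  V1 = 6.21·(cos(-54.8°) + j·sin(-54.8°)) = 3.58 - j5.074 V
  V2 = 12·(cos(98.8°) + j·sin(98.8°)) = -1.836 + j11.86 V
  V3 = 220·(cos(-7.5°) + j·sin(-7.5°)) = 218.1 - j28.72 V
  V4 = 24·(cos(0.0°) + j·sin(0.0°)) = 24 V
Step 2 — Sum components: V_total = 243.9 - j21.93 V.
Step 3 — Convert to polar: |V_total| = 244.8 V, ∠V_total = -5.1°.

V_total = 244.8∠-5.1° V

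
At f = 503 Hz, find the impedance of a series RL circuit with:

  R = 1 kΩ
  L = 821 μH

Step 1 — Angular frequency: ω = 2π·f = 2π·503 = 3160 rad/s.
Step 2 — Component impedances:
  R: Z = R = 1000 Ω
  L: Z = jωL = j·3160·0.000821 = 0 + j2.595 Ω
Step 3 — Series combination: Z_total = R + L = 1000 + j2.595 Ω = 1000∠0.1° Ω.

Z = 1000 + j2.595 Ω = 1000∠0.1° Ω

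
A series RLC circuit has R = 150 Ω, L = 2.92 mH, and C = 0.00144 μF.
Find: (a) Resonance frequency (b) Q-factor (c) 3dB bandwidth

Step 1 — Resonance: ω₀ = 1/√(LC) = 1/√(0.00292·1.44e-09) = 4.877e+05 rad/s.
Step 2 — f₀ = ω₀/(2π) = 7.762e+04 Hz.
Step 3 — Series Q: Q = ω₀L/R = 4.877e+05·0.00292/150 = 9.493.
Step 4 — Bandwidth: Δω = ω₀/Q = 5.137e+04 rad/s; BW = Δω/(2π) = 8176 Hz.

(a) f₀ = 7.762e+04 Hz  (b) Q = 9.493  (c) BW = 8176 Hz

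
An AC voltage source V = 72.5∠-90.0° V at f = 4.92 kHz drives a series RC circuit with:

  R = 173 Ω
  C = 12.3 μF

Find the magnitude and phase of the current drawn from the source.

Step 1 — Angular frequency: ω = 2π·f = 2π·4920 = 3.091e+04 rad/s.
Step 2 — Component impedances:
  R: Z = R = 173 Ω
  C: Z = 1/(jωC) = -j/(ω·C) = 0 - j2.63 Ω
Step 3 — Series combination: Z_total = R + C = 173 - j2.63 Ω = 173∠-0.9° Ω.
Step 4 — Source phasor: V = 72.5∠-90.0° V = 0 - j72.5 V.
Step 5 — Ohm's law: I = V / Z_total = (0 - j72.5) / (173 - j2.63) = 0.006369 - j0.419 A.
Step 6 — Convert to polar: |I| = 0.419 A, ∠I = -89.1°.

I = 0.419∠-89.1° A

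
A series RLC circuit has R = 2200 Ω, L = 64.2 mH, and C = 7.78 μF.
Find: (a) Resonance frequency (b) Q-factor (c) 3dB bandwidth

Step 1 — Resonance: ω₀ = 1/√(LC) = 1/√(0.0642·7.78e-06) = 1415 rad/s.
Step 2 — f₀ = ω₀/(2π) = 225.2 Hz.
Step 3 — Series Q: Q = ω₀L/R = 1415·0.0642/2200 = 0.04129.
Step 4 — Bandwidth: Δω = ω₀/Q = 3.427e+04 rad/s; BW = Δω/(2π) = 5454 Hz.

(a) f₀ = 225.2 Hz  (b) Q = 0.04129  (c) BW = 5454 Hz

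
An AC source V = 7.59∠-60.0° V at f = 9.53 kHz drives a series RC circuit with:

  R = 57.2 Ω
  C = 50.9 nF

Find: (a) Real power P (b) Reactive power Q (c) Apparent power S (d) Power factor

Step 1 — Angular frequency: ω = 2π·f = 2π·9530 = 5.988e+04 rad/s.
Step 2 — Component impedances:
  R: Z = R = 57.2 Ω
  C: Z = 1/(jωC) = -j/(ω·C) = 0 - j328.1 Ω
Step 3 — Series combination: Z_total = R + C = 57.2 - j328.1 Ω = 333.1∠-80.1° Ω.
Step 4 — Source phasor: V = 7.59∠-60.0° V = 3.795 - j6.573 V.
Step 5 — Current: I = V / Z = 0.0214 + j0.007836 A = 0.02279∠20.1° A.
Step 6 — Complex power: S = V·I* = 0.02971 - j0.1704 VA.
Step 7 — Real power: P = Re(S) = 0.02971 W.
Step 8 — Reactive power: Q = Im(S) = -0.1704 VAR.
Step 9 — Apparent power: |S| = 0.173 VA.
Step 10 — Power factor: PF = P/|S| = 0.1717 (leading).

(a) P = 0.02971 W  (b) Q = -0.1704 VAR  (c) S = 0.173 VA  (d) PF = 0.1717 (leading)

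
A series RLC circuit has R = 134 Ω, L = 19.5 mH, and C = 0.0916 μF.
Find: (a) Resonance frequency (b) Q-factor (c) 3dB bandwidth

Step 1 — Resonance condition Im(Z)=0 gives ω₀ = 1/√(LC).
Step 2 — ω₀ = 1/√(0.0195·9.16e-08) = 2.366e+04 rad/s.
Step 3 — f₀ = ω₀/(2π) = 3766 Hz.
Step 4 — Series Q: Q = ω₀L/R = 2.366e+04·0.0195/134 = 3.443.
Step 5 — 3dB bandwidth: Δω = ω₀/Q = 6872 rad/s; BW = Δω/(2π) = 1094 Hz.

(a) f₀ = 3766 Hz  (b) Q = 3.443  (c) BW = 1094 Hz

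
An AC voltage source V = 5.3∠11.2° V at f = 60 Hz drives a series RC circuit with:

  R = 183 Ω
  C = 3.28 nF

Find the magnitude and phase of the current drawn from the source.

Step 1 — Angular frequency: ω = 2π·f = 2π·60 = 377 rad/s.
Step 2 — Component impedances:
  R: Z = R = 183 Ω
  C: Z = 1/(jωC) = -j/(ω·C) = 0 - j8.087e+05 Ω
Step 3 — Series combination: Z_total = R + C = 183 - j8.087e+05 Ω = 8.087e+05∠-90.0° Ω.
Step 4 — Source phasor: V = 5.3∠11.2° V = 5.199 + j1.029 V.
Step 5 — Ohm's law: I = V / Z_total = (5.199 + j1.029) / (183 - j8.087e+05) = -1.271e-06 + j6.429e-06 A.
Step 6 — Convert to polar: |I| = 6.554e-06 A, ∠I = 101.2°.

I = 6.554e-06∠101.2° A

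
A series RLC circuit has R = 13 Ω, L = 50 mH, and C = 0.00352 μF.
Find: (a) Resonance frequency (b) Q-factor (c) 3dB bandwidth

Step 1 — Resonance condition Im(Z)=0 gives ω₀ = 1/√(LC).
Step 2 — ω₀ = 1/√(0.05·3.52e-09) = 7.538e+04 rad/s.
Step 3 — f₀ = ω₀/(2π) = 1.2e+04 Hz.
Step 4 — Series Q: Q = ω₀L/R = 7.538e+04·0.05/13 = 289.9.
Step 5 — 3dB bandwidth: Δω = ω₀/Q = 260 rad/s; BW = Δω/(2π) = 41.38 Hz.

(a) f₀ = 1.2e+04 Hz  (b) Q = 289.9  (c) BW = 41.38 Hz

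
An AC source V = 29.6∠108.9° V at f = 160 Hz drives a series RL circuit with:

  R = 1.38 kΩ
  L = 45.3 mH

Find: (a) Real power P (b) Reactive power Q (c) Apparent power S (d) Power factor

Step 1 — Angular frequency: ω = 2π·f = 2π·160 = 1005 rad/s.
Step 2 — Component impedances:
  R: Z = R = 1380 Ω
  L: Z = jωL = j·1005·0.0453 = 0 + j45.54 Ω
Step 3 — Series combination: Z_total = R + L = 1380 + j45.54 Ω = 1381∠1.9° Ω.
Step 4 — Source phasor: V = 29.6∠108.9° V = -9.588 + j28 V.
Step 5 — Current: I = V / Z = -0.006271 + j0.0205 A = 0.02144∠107.0° A.
Step 6 — Complex power: S = V·I* = 0.6342 + j0.02093 VA.
Step 7 — Real power: P = Re(S) = 0.6342 W.
Step 8 — Reactive power: Q = Im(S) = 0.02093 VAR.
Step 9 — Apparent power: |S| = 0.6346 VA.
Step 10 — Power factor: PF = P/|S| = 0.9995 (lagging).

(a) P = 0.6342 W  (b) Q = 0.02093 VAR  (c) S = 0.6346 VA  (d) PF = 0.9995 (lagging)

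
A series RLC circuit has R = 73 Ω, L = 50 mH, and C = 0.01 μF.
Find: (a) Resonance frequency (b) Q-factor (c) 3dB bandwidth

Step 1 — Resonance: ω₀ = 1/√(LC) = 1/√(0.05·1e-08) = 4.472e+04 rad/s.
Step 2 — f₀ = ω₀/(2π) = 7118 Hz.
Step 3 — Series Q: Q = ω₀L/R = 4.472e+04·0.05/73 = 30.63.
Step 4 — Bandwidth: Δω = ω₀/Q = 1460 rad/s; BW = Δω/(2π) = 232.4 Hz.

(a) f₀ = 7118 Hz  (b) Q = 30.63  (c) BW = 232.4 Hz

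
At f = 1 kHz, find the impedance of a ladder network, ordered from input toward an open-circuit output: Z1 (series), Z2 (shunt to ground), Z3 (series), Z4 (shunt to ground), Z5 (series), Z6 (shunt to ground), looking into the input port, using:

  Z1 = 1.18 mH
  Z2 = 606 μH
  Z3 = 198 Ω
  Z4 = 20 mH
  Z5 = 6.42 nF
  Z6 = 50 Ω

Step 1 — Angular frequency: ω = 2π·f = 2π·1000 = 6283 rad/s.
Step 2 — Component impedances:
  Z1: Z = jωL = j·6283·0.00118 = 0 + j7.414 Ω
  Z2: Z = jωL = j·6283·0.000606 = 0 + j3.808 Ω
  Z3: Z = R = 198 Ω
  Z4: Z = jωL = j·6283·0.02 = 0 + j125.7 Ω
  Z5: Z = 1/(jωC) = -j/(ω·C) = 0 - j2.479e+04 Ω
  Z6: Z = R = 50 Ω
Step 3 — Ladder network (open output): work backward from the far end, alternating series and parallel combinations. Z_in = 0.05114 + j11.19 Ω = 11.19∠89.7° Ω.

Z = 0.05114 + j11.19 Ω = 11.19∠89.7° Ω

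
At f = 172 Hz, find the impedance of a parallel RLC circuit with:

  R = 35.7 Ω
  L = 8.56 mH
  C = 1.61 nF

Step 1 — Angular frequency: ω = 2π·f = 2π·172 = 1081 rad/s.
Step 2 — Component impedances:
  R: Z = R = 35.7 Ω
  L: Z = jωL = j·1081·0.00856 = 0 + j9.251 Ω
  C: Z = 1/(jωC) = -j/(ω·C) = 0 - j5.747e+05 Ω
Step 3 — Parallel combination: 1/Z_total = 1/R + 1/L + 1/C; Z_total = 2.246 + j8.669 Ω = 8.955∠75.5° Ω.

Z = 2.246 + j8.669 Ω = 8.955∠75.5° Ω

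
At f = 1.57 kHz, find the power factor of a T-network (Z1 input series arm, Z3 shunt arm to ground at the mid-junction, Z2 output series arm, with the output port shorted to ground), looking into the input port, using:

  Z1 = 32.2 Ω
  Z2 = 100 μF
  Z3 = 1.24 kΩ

Step 1 — Angular frequency: ω = 2π·f = 2π·1570 = 9865 rad/s.
Step 2 — Component impedances:
  Z1: Z = R = 32.2 Ω
  Z2: Z = 1/(jωC) = -j/(ω·C) = 0 - j1.014 Ω
  Z3: Z = R = 1240 Ω
Step 3 — With the output port shorted to ground, the output series arm Z2 runs from the junction to ground; the shunt arm Z3 also runs from the junction to ground. They appear in parallel: Z3 || Z2 = 0.0008287 - j1.014 Ω.
Step 4 — Series with input arm Z1: Z_in = Z1 + (Z3 || Z2) = 32.2 - j1.014 Ω = 32.22∠-1.8° Ω.
Step 5 — Power factor: PF = cos(φ) = Re(Z)/|Z| = 32.201/32.217 = 0.9995.
Step 6 — Type: Im(Z) = -1.014 ⇒ leading (phase φ = -1.8°).

PF = 0.9995 (leading, φ = -1.8°)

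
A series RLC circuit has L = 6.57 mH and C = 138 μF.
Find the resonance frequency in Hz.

Step 1 — Resonance condition Im(Z)=0 gives ω₀ = 1/√(LC).
Step 2 — ω₀ = 1/√(0.00657·0.000138) = 1050 rad/s.
Step 3 — f₀ = ω₀/(2π) = 167.1 Hz.

f₀ = 167.1 Hz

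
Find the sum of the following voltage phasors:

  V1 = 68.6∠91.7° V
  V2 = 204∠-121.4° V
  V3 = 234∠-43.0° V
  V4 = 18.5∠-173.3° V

Step 1 — Convert each phasor to rectangular form:
  V1 = 68.6·(cos(91.7°) + j·sin(91.7°)) = -2.035 + j68.57 V
  V2 = 204·(cos(-121.4°) + j·sin(-121.4°)) = -106.3 - j174.1 V
  V3 = 234·(cos(-43.0°) + j·sin(-43.0°)) = 171.1 - j159.6 V
  V4 = 18.5·(cos(-173.3°) + j·sin(-173.3°)) = -18.37 - j2.158 V
Step 2 — Sum components: V_total = 44.44 - j267.3 V.
Step 3 — Convert to polar: |V_total| = 271 V, ∠V_total = -80.6°.

V_total = 271∠-80.6° V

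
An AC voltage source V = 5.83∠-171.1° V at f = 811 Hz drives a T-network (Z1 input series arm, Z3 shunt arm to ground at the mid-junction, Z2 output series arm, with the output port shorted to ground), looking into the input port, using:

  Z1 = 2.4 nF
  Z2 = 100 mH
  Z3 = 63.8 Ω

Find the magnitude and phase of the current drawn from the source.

Step 1 — Angular frequency: ω = 2π·f = 2π·811 = 5096 rad/s.
Step 2 — Component impedances:
  Z1: Z = 1/(jωC) = -j/(ω·C) = 0 - j8.177e+04 Ω
  Z2: Z = jωL = j·5096·0.1 = 0 + j509.6 Ω
  Z3: Z = R = 63.8 Ω
Step 3 — With the output port shorted to ground, the output series arm Z2 runs from the junction to ground; the shunt arm Z3 also runs from the junction to ground. They appear in parallel: Z3 || Z2 = 62.82 + j7.865 Ω.
Step 4 — Series with input arm Z1: Z_in = Z1 + (Z3 || Z2) = 62.82 - j8.176e+04 Ω = 8.176e+04∠-90.0° Ω.
Step 5 — Source phasor: V = 5.83∠-171.1° V = -5.76 - j0.902 V.
Step 6 — Ohm's law: I = V / Z_total = (-5.76 - j0.902) / (62.82 - j8.176e+04) = 1.098e-05 - j7.046e-05 A.
Step 7 — Convert to polar: |I| = 7.131e-05 A, ∠I = -81.1°.

I = 7.131e-05∠-81.1° A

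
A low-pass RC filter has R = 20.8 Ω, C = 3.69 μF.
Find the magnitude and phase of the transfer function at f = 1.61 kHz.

Step 1 — Angular frequency: ω = 2π·1610 = 1.012e+04 rad/s.
Step 2 — Transfer function: H(jω) = 1/(1 + jωRC).
Step 3 — Denominator: 1 + jωRC = 1 + j·1.012e+04·20.8·3.69e-06 = 1 + j0.7764.
Step 4 — H = 0.6239 - j0.4844.
Step 5 — Magnitude: |H| = 0.7899 (-2.0 dB); phase: φ = -37.8°.

|H| = 0.7899 (-2.0 dB), φ = -37.8°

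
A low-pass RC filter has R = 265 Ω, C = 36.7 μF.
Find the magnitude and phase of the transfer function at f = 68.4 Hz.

Step 1 — Angular frequency: ω = 2π·68.4 = 429.8 rad/s.
Step 2 — Transfer function: H(jω) = 1/(1 + jωRC).
Step 3 — Denominator: 1 + jωRC = 1 + j·429.8·265·3.67e-05 = 1 + j4.18.
Step 4 — H = 0.05414 - j0.2263.
Step 5 — Magnitude: |H| = 0.2327 (-12.7 dB); phase: φ = -76.5°.

|H| = 0.2327 (-12.7 dB), φ = -76.5°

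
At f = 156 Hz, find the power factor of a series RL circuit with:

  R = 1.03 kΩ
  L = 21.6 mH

Step 1 — Angular frequency: ω = 2π·f = 2π·156 = 980.2 rad/s.
Step 2 — Component impedances:
  R: Z = R = 1030 Ω
  L: Z = jωL = j·980.2·0.0216 = 0 + j21.17 Ω
Step 3 — Series combination: Z_total = R + L = 1030 + j21.17 Ω = 1030∠1.2° Ω.
Step 4 — Power factor: PF = cos(φ) = Re(Z)/|Z| = 1030/1030.2 = 0.9998.
Step 5 — Type: Im(Z) = 21.17 ⇒ lagging (phase φ = 1.2°).

PF = 0.9998 (lagging, φ = 1.2°)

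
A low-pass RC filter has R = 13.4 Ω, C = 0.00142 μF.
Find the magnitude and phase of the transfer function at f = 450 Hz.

Step 1 — Angular frequency: ω = 2π·450 = 2827 rad/s.
Step 2 — Transfer function: H(jω) = 1/(1 + jωRC).
Step 3 — Denominator: 1 + jωRC = 1 + j·2827·13.4·1.42e-09 = 1 + j5.38e-05.
Step 4 — H = 1 - j5.38e-05.
Step 5 — Magnitude: |H| = 1 (-0.0 dB); phase: φ = -0.0°.

|H| = 1 (-0.0 dB), φ = -0.0°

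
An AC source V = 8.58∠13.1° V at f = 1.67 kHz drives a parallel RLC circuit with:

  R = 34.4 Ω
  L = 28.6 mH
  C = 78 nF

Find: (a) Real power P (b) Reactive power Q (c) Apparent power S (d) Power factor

Step 1 — Angular frequency: ω = 2π·f = 2π·1670 = 1.049e+04 rad/s.
Step 2 — Component impedances:
  R: Z = R = 34.4 Ω
  L: Z = jωL = j·1.049e+04·0.0286 = 0 + j300.1 Ω
  C: Z = 1/(jωC) = -j/(ω·C) = 0 - j1222 Ω
Step 3 — Parallel combination: 1/Z_total = 1/R + 1/L + 1/C; Z_total = 34.14 + j2.953 Ω = 34.27∠4.9° Ω.
Step 4 — Source phasor: V = 8.58∠13.1° V = 8.357 + j1.945 V.
Step 5 — Current: I = V / Z = 0.2478 + j0.03552 A = 0.2503∠8.2° A.
Step 6 — Complex power: S = V·I* = 2.14 + j0.1851 VA.
Step 7 — Real power: P = Re(S) = 2.14 W.
Step 8 — Reactive power: Q = Im(S) = 0.1851 VAR.
Step 9 — Apparent power: |S| = 2.148 VA.
Step 10 — Power factor: PF = P/|S| = 0.9963 (lagging).

(a) P = 2.14 W  (b) Q = 0.1851 VAR  (c) S = 2.148 VA  (d) PF = 0.9963 (lagging)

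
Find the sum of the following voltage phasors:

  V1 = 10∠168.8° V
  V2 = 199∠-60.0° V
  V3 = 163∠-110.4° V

Step 1 — Convert each phasor to rectangular form:
  V1 = 10·(cos(168.8°) + j·sin(168.8°)) = -9.81 + j1.942 V
  V2 = 199·(cos(-60.0°) + j·sin(-60.0°)) = 99.5 - j172.3 V
  V3 = 163·(cos(-110.4°) + j·sin(-110.4°)) = -56.82 - j152.8 V
Step 2 — Sum components: V_total = 32.87 - j323.2 V.
Step 3 — Convert to polar: |V_total| = 324.8 V, ∠V_total = -84.2°.

V_total = 324.8∠-84.2° V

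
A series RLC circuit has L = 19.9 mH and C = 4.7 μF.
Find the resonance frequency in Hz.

Step 1 — Resonance condition Im(Z)=0 gives ω₀ = 1/√(LC).
Step 2 — ω₀ = 1/√(0.0199·4.7e-06) = 3270 rad/s.
Step 3 — f₀ = ω₀/(2π) = 520.4 Hz.

f₀ = 520.4 Hz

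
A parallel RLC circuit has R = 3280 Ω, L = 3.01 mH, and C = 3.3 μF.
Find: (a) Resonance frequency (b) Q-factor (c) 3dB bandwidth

Step 1 — Resonance: ω₀ = 1/√(LC) = 1/√(0.00301·3.3e-06) = 1.003e+04 rad/s.
Step 2 — f₀ = ω₀/(2π) = 1597 Hz.
Step 3 — Parallel Q: Q = R/(ω₀L) = 3280/(1.003e+04·0.00301) = 108.6.
Step 4 — Bandwidth: Δω = ω₀/Q = 92.39 rad/s; BW = Δω/(2π) = 14.7 Hz.

(a) f₀ = 1597 Hz  (b) Q = 108.6  (c) BW = 14.7 Hz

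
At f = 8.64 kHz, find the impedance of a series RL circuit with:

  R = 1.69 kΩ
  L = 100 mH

Step 1 — Angular frequency: ω = 2π·f = 2π·8640 = 5.429e+04 rad/s.
Step 2 — Component impedances:
  R: Z = R = 1690 Ω
  L: Z = jωL = j·5.429e+04·0.1 = 0 + j5429 Ω
Step 3 — Series combination: Z_total = R + L = 1690 + j5429 Ω = 5686∠72.7° Ω.

Z = 1690 + j5429 Ω = 5686∠72.7° Ω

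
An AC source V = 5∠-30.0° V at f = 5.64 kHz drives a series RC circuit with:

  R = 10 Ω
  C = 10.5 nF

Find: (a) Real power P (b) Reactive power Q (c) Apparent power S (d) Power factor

Step 1 — Angular frequency: ω = 2π·f = 2π·5640 = 3.544e+04 rad/s.
Step 2 — Component impedances:
  R: Z = R = 10 Ω
  C: Z = 1/(jωC) = -j/(ω·C) = 0 - j2688 Ω
Step 3 — Series combination: Z_total = R + C = 10 - j2688 Ω = 2688∠-89.8° Ω.
Step 4 — Source phasor: V = 5∠-30.0° V = 4.33 - j2.5 V.
Step 5 — Current: I = V / Z = 0.0009362 + j0.001608 A = 0.00186∠59.8° A.
Step 6 — Complex power: S = V·I* = 3.461e-05 - j0.009302 VA.
Step 7 — Real power: P = Re(S) = 3.461e-05 W.
Step 8 — Reactive power: Q = Im(S) = -0.009302 VAR.
Step 9 — Apparent power: |S| = 0.009302 VA.
Step 10 — Power factor: PF = P/|S| = 0.003721 (leading).

(a) P = 3.461e-05 W  (b) Q = -0.009302 VAR  (c) S = 0.009302 VA  (d) PF = 0.003721 (leading)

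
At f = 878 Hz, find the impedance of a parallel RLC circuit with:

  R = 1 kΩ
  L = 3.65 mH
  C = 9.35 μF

Step 1 — Angular frequency: ω = 2π·f = 2π·878 = 5517 rad/s.
Step 2 — Component impedances:
  R: Z = R = 1000 Ω
  L: Z = jωL = j·5517·0.00365 = 0 + j20.14 Ω
  C: Z = 1/(jωC) = -j/(ω·C) = 0 - j19.39 Ω
Step 3 — Parallel combination: 1/Z_total = 1/R + 1/L + 1/C; Z_total = 213.8 - j410 Ω = 462.4∠-62.5° Ω.

Z = 213.8 - j410 Ω = 462.4∠-62.5° Ω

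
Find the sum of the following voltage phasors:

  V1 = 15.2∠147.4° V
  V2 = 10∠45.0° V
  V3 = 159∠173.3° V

Step 1 — Convert each phasor to rectangular form:
  V1 = 15.2·(cos(147.4°) + j·sin(147.4°)) = -12.81 + j8.189 V
  V2 = 10·(cos(45.0°) + j·sin(45.0°)) = 7.071 + j7.071 V
  V3 = 159·(cos(173.3°) + j·sin(173.3°)) = -157.9 + j18.55 V
Step 2 — Sum components: V_total = -163.6 + j33.81 V.
Step 3 — Convert to polar: |V_total| = 167.1 V, ∠V_total = 168.3°.

V_total = 167.1∠168.3° V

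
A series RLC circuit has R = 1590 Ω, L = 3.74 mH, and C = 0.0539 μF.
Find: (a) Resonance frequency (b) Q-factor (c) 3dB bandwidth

Step 1 — Resonance condition Im(Z)=0 gives ω₀ = 1/√(LC).
Step 2 — ω₀ = 1/√(0.00374·5.39e-08) = 7.043e+04 rad/s.
Step 3 — f₀ = ω₀/(2π) = 1.121e+04 Hz.
Step 4 — Series Q: Q = ω₀L/R = 7.043e+04·0.00374/1590 = 0.1657.
Step 5 — 3dB bandwidth: Δω = ω₀/Q = 4.251e+05 rad/s; BW = Δω/(2π) = 6.766e+04 Hz.

(a) f₀ = 1.121e+04 Hz  (b) Q = 0.1657  (c) BW = 6.766e+04 Hz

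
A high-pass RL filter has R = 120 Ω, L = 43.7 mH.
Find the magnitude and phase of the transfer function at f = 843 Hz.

Step 1 — Angular frequency: ω = 2π·843 = 5297 rad/s.
Step 2 — Transfer function: H(jω) = jωL/(R + jωL).
Step 3 — Numerator jωL = j·231.5; denominator R + jωL = 120 + j231.5.
Step 4 — H = 0.7882 + j0.4086.
Step 5 — Magnitude: |H| = 0.8878 (-1.0 dB); phase: φ = 27.4°.

|H| = 0.8878 (-1.0 dB), φ = 27.4°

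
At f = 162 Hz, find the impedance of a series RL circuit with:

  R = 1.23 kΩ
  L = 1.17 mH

Step 1 — Angular frequency: ω = 2π·f = 2π·162 = 1018 rad/s.
Step 2 — Component impedances:
  R: Z = R = 1230 Ω
  L: Z = jωL = j·1018·0.00117 = 0 + j1.191 Ω
Step 3 — Series combination: Z_total = R + L = 1230 + j1.191 Ω = 1230∠0.1° Ω.

Z = 1230 + j1.191 Ω = 1230∠0.1° Ω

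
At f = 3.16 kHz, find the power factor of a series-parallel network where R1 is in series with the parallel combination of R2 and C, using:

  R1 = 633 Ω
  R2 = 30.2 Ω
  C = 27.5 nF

Step 1 — Angular frequency: ω = 2π·f = 2π·3160 = 1.985e+04 rad/s.
Step 2 — Component impedances:
  R1: Z = R = 633 Ω
  R2: Z = R = 30.2 Ω
  C: Z = 1/(jωC) = -j/(ω·C) = 0 - j1831 Ω
Step 3 — Parallel branch: R2 || C = 1/(1/R2 + 1/C) = 30.19 - j0.4978 Ω.
Step 4 — Series with R1: Z_total = R1 + (R2 || C) = 663.2 - j0.4978 Ω = 663.2∠-0.0° Ω.
Step 5 — Power factor: PF = cos(φ) = Re(Z)/|Z| = 663.2/663.2 = 1.
Step 6 — Type: Im(Z) = -0.4978 ⇒ leading (phase φ = -0.0°).

PF = 1 (leading, φ = -0.0°)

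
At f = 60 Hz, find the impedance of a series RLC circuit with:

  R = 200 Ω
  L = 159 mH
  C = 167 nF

Step 1 — Angular frequency: ω = 2π·f = 2π·60 = 377 rad/s.
Step 2 — Component impedances:
  R: Z = R = 200 Ω
  L: Z = jωL = j·377·0.159 = 0 + j59.94 Ω
  C: Z = 1/(jωC) = -j/(ω·C) = 0 - j1.588e+04 Ω
Step 3 — Series combination: Z_total = R + L + C = 200 - j1.582e+04 Ω = 1.583e+04∠-89.3° Ω.

Z = 200 - j1.582e+04 Ω = 1.583e+04∠-89.3° Ω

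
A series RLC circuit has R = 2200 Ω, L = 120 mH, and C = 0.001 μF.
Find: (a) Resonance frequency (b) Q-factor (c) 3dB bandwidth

Step 1 — Resonance: ω₀ = 1/√(LC) = 1/√(0.12·1e-09) = 9.129e+04 rad/s.
Step 2 — f₀ = ω₀/(2π) = 1.453e+04 Hz.
Step 3 — Series Q: Q = ω₀L/R = 9.129e+04·0.12/2200 = 4.979.
Step 4 — Bandwidth: Δω = ω₀/Q = 1.833e+04 rad/s; BW = Δω/(2π) = 2918 Hz.

(a) f₀ = 1.453e+04 Hz  (b) Q = 4.979  (c) BW = 2918 Hz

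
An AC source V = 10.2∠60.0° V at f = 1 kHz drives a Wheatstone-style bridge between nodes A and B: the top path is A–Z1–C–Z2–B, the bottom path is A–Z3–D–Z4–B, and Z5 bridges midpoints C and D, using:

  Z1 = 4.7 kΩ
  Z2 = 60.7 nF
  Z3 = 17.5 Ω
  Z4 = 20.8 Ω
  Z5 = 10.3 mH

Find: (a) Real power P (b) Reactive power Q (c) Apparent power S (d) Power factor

Step 1 — Angular frequency: ω = 2π·f = 2π·1000 = 6283 rad/s.
Step 2 — Component impedances:
  Z1: Z = R = 4700 Ω
  Z2: Z = 1/(jωC) = -j/(ω·C) = 0 - j2622 Ω
  Z3: Z = R = 17.5 Ω
  Z4: Z = R = 20.8 Ω
  Z5: Z = jωL = j·6283·0.0103 = 0 + j64.72 Ω
Step 3 — Bridge requires nodal analysis (the Z5 bridge couples midpoints C and D, so the two paths cannot be reduced to a simple series/parallel combination). Setting node B to ground and injecting 1 A at node A, the 3-node admittance system at A, C, D solves to V_A = Z_AB = 38.24 - j0.1683 Ω = 38.24∠-0.3° Ω.
Step 4 — Source phasor: V = 10.2∠60.0° V = 5.1 + j8.833 V.
Step 5 — Current: I = V / Z = 0.1324 + j0.2316 A = 0.2668∠60.3° A.
Step 6 — Complex power: S = V·I* = 2.721 - j0.01198 VA.
Step 7 — Real power: P = Re(S) = 2.721 W.
Step 8 — Reactive power: Q = Im(S) = -0.01198 VAR.
Step 9 — Apparent power: |S| = 2.721 VA.
Step 10 — Power factor: PF = P/|S| = 1 (leading).

(a) P = 2.721 W  (b) Q = -0.01198 VAR  (c) S = 2.721 VA  (d) PF = 1 (leading)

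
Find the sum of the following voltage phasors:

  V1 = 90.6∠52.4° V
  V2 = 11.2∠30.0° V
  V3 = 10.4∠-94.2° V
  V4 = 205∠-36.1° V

Step 1 — Convert each phasor to rectangular form:
  V1 = 90.6·(cos(52.4°) + j·sin(52.4°)) = 55.28 + j71.78 V
  V2 = 11.2·(cos(30.0°) + j·sin(30.0°)) = 9.699 + j5.6 V
  V3 = 10.4·(cos(-94.2°) + j·sin(-94.2°)) = -0.7617 - j10.37 V
  V4 = 205·(cos(-36.1°) + j·sin(-36.1°)) = 165.6 - j120.8 V
Step 2 — Sum components: V_total = 229.9 - j53.78 V.
Step 3 — Convert to polar: |V_total| = 236.1 V, ∠V_total = -13.2°.

V_total = 236.1∠-13.2° V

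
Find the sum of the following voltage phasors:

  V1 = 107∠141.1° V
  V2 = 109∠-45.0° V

Step 1 — Convert each phasor to rectangular form:
  V1 = 107·(cos(141.1°) + j·sin(141.1°)) = -83.27 + j67.19 V
  V2 = 109·(cos(-45.0°) + j·sin(-45.0°)) = 77.07 - j77.07 V
Step 2 — Sum components: V_total = -6.197 - j9.883 V.
Step 3 — Convert to polar: |V_total| = 11.67 V, ∠V_total = -122.1°.

V_total = 11.67∠-122.1° V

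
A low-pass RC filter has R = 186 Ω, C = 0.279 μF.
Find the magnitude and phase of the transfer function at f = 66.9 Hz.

Step 1 — Angular frequency: ω = 2π·66.9 = 420.3 rad/s.
Step 2 — Transfer function: H(jω) = 1/(1 + jωRC).
Step 3 — Denominator: 1 + jωRC = 1 + j·420.3·186·2.79e-07 = 1 + j0.02181.
Step 4 — H = 0.9995 - j0.0218.
Step 5 — Magnitude: |H| = 0.9998 (-0.0 dB); phase: φ = -1.2°.

|H| = 0.9998 (-0.0 dB), φ = -1.2°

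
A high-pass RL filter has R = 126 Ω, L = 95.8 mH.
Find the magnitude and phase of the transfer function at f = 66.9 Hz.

Step 1 — Angular frequency: ω = 2π·66.9 = 420.3 rad/s.
Step 2 — Transfer function: H(jω) = jωL/(R + jωL).
Step 3 — Numerator jωL = j·40.27; denominator R + jωL = 126 + j40.27.
Step 4 — H = 0.09268 + j0.29.
Step 5 — Magnitude: |H| = 0.3044 (-10.3 dB); phase: φ = 72.3°.

|H| = 0.3044 (-10.3 dB), φ = 72.3°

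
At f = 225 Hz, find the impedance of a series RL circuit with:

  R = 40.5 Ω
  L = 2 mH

Step 1 — Angular frequency: ω = 2π·f = 2π·225 = 1414 rad/s.
Step 2 — Component impedances:
  R: Z = R = 40.5 Ω
  L: Z = jωL = j·1414·0.002 = 0 + j2.827 Ω
Step 3 — Series combination: Z_total = R + L = 40.5 + j2.827 Ω = 40.6∠4.0° Ω.

Z = 40.5 + j2.827 Ω = 40.6∠4.0° Ω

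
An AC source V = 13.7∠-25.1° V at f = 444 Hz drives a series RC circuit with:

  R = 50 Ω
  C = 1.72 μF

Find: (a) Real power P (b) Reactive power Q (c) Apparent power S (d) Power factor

Step 1 — Angular frequency: ω = 2π·f = 2π·444 = 2790 rad/s.
Step 2 — Component impedances:
  R: Z = R = 50 Ω
  C: Z = 1/(jωC) = -j/(ω·C) = 0 - j208.4 Ω
Step 3 — Series combination: Z_total = R + C = 50 - j208.4 Ω = 214.3∠-76.5° Ω.
Step 4 — Source phasor: V = 13.7∠-25.1° V = 12.41 - j5.812 V.
Step 5 — Current: I = V / Z = 0.03987 + j0.04996 A = 0.06392∠51.4° A.
Step 6 — Complex power: S = V·I* = 0.2043 - j0.8516 VA.
Step 7 — Real power: P = Re(S) = 0.2043 W.
Step 8 — Reactive power: Q = Im(S) = -0.8516 VAR.
Step 9 — Apparent power: |S| = 0.8757 VA.
Step 10 — Power factor: PF = P/|S| = 0.2333 (leading).

(a) P = 0.2043 W  (b) Q = -0.8516 VAR  (c) S = 0.8757 VA  (d) PF = 0.2333 (leading)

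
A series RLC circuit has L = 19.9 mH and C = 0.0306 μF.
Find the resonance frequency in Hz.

Step 1 — Resonance condition Im(Z)=0 gives ω₀ = 1/√(LC).
Step 2 — ω₀ = 1/√(0.0199·3.06e-08) = 4.052e+04 rad/s.
Step 3 — f₀ = ω₀/(2π) = 6450 Hz.

f₀ = 6450 Hz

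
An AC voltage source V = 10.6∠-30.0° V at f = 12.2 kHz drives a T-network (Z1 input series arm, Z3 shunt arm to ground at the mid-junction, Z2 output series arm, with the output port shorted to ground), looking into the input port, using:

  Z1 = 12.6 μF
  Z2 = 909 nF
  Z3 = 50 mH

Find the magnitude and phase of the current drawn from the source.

Step 1 — Angular frequency: ω = 2π·f = 2π·1.22e+04 = 7.665e+04 rad/s.
Step 2 — Component impedances:
  Z1: Z = 1/(jωC) = -j/(ω·C) = 0 - j1.035 Ω
  Z2: Z = 1/(jωC) = -j/(ω·C) = 0 - j14.35 Ω
  Z3: Z = jωL = j·7.665e+04·0.05 = 0 + j3833 Ω
Step 3 — With the output port shorted to ground, the output series arm Z2 runs from the junction to ground; the shunt arm Z3 also runs from the junction to ground. They appear in parallel: Z3 || Z2 = 0 - j14.41 Ω.
Step 4 — Series with input arm Z1: Z_in = Z1 + (Z3 || Z2) = 0 - j15.44 Ω = 15.44∠-90.0° Ω.
Step 5 — Source phasor: V = 10.6∠-30.0° V = 9.18 - j5.3 V.
Step 6 — Ohm's law: I = V / Z_total = (9.18 - j5.3) / (0 - j15.44) = 0.3432 + j0.5945 A.
Step 7 — Convert to polar: |I| = 0.6865 A, ∠I = 60.0°.

I = 0.6865∠60.0° A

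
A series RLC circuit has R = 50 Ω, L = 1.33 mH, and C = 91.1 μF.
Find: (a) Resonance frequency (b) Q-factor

Step 1 — Resonance condition Im(Z)=0 gives ω₀ = 1/√(LC).
Step 2 — ω₀ = 1/√(0.00133·9.11e-05) = 2873 rad/s.
Step 3 — f₀ = ω₀/(2π) = 457.2 Hz.
Step 4 — Series Q: Q = ω₀L/R = 2873·0.00133/50 = 0.07642.

(a) f₀ = 457.2 Hz  (b) Q = 0.07642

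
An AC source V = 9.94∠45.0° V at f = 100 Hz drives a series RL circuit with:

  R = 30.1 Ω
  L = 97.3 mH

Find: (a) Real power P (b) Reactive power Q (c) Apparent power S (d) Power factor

Step 1 — Angular frequency: ω = 2π·f = 2π·100 = 628.3 rad/s.
Step 2 — Component impedances:
  R: Z = R = 30.1 Ω
  L: Z = jωL = j·628.3·0.0973 = 0 + j61.14 Ω
Step 3 — Series combination: Z_total = R + L = 30.1 + j61.14 Ω = 68.14∠63.8° Ω.
Step 4 — Source phasor: V = 9.94∠45.0° V = 7.029 + j7.029 V.
Step 5 — Current: I = V / Z = 0.1381 - j0.04698 A = 0.1459∠-18.8° A.
Step 6 — Complex power: S = V·I* = 0.6405 + j1.301 VA.
Step 7 — Real power: P = Re(S) = 0.6405 W.
Step 8 — Reactive power: Q = Im(S) = 1.301 VAR.
Step 9 — Apparent power: |S| = 1.45 VA.
Step 10 — Power factor: PF = P/|S| = 0.4417 (lagging).

(a) P = 0.6405 W  (b) Q = 1.301 VAR  (c) S = 1.45 VA  (d) PF = 0.4417 (lagging)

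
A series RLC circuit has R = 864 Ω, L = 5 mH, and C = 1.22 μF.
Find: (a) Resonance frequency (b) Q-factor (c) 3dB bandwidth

Step 1 — Resonance: ω₀ = 1/√(LC) = 1/√(0.005·1.22e-06) = 1.28e+04 rad/s.
Step 2 — f₀ = ω₀/(2π) = 2038 Hz.
Step 3 — Series Q: Q = ω₀L/R = 1.28e+04·0.005/864 = 0.0741.
Step 4 — Bandwidth: Δω = ω₀/Q = 1.728e+05 rad/s; BW = Δω/(2π) = 2.75e+04 Hz.

(a) f₀ = 2038 Hz  (b) Q = 0.0741  (c) BW = 2.75e+04 Hz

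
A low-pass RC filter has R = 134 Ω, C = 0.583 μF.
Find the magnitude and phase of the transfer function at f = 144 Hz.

Step 1 — Angular frequency: ω = 2π·144 = 904.8 rad/s.
Step 2 — Transfer function: H(jω) = 1/(1 + jωRC).
Step 3 — Denominator: 1 + jωRC = 1 + j·904.8·134·5.83e-07 = 1 + j0.07068.
Step 4 — H = 0.995 - j0.07033.
Step 5 — Magnitude: |H| = 0.9975 (-0.0 dB); phase: φ = -4.0°.

|H| = 0.9975 (-0.0 dB), φ = -4.0°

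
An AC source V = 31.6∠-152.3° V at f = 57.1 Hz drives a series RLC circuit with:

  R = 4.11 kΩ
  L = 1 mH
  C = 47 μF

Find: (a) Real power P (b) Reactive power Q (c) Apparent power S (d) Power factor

Step 1 — Angular frequency: ω = 2π·f = 2π·57.1 = 358.8 rad/s.
Step 2 — Component impedances:
  R: Z = R = 4110 Ω
  L: Z = jωL = j·358.8·0.001 = 0 + j0.3588 Ω
  C: Z = 1/(jωC) = -j/(ω·C) = 0 - j59.3 Ω
Step 3 — Series combination: Z_total = R + L + C = 4110 - j58.95 Ω = 4110∠-0.8° Ω.
Step 4 — Source phasor: V = 31.6∠-152.3° V = -27.98 - j14.69 V.
Step 5 — Current: I = V / Z = -0.006755 - j0.003671 A = 0.007688∠-151.5° A.
Step 6 — Complex power: S = V·I* = 0.2429 - j0.003484 VA.
Step 7 — Real power: P = Re(S) = 0.2429 W.
Step 8 — Reactive power: Q = Im(S) = -0.003484 VAR.
Step 9 — Apparent power: |S| = 0.2429 VA.
Step 10 — Power factor: PF = P/|S| = 0.9999 (leading).

(a) P = 0.2429 W  (b) Q = -0.003484 VAR  (c) S = 0.2429 VA  (d) PF = 0.9999 (leading)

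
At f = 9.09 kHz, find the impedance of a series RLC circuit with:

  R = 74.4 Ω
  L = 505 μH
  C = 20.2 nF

Step 1 — Angular frequency: ω = 2π·f = 2π·9090 = 5.711e+04 rad/s.
Step 2 — Component impedances:
  R: Z = R = 74.4 Ω
  L: Z = jωL = j·5.711e+04·0.000505 = 0 + j28.84 Ω
  C: Z = 1/(jωC) = -j/(ω·C) = 0 - j866.8 Ω
Step 3 — Series combination: Z_total = R + L + C = 74.4 - j837.9 Ω = 841.2∠-84.9° Ω.

Z = 74.4 - j837.9 Ω = 841.2∠-84.9° Ω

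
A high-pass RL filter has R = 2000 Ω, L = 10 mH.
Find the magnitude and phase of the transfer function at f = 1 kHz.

Step 1 — Angular frequency: ω = 2π·1000 = 6283 rad/s.
Step 2 — Transfer function: H(jω) = jωL/(R + jωL).
Step 3 — Numerator jωL = j·62.83; denominator R + jωL = 2000 + j62.83.
Step 4 — H = 0.000986 + j0.03138.
Step 5 — Magnitude: |H| = 0.0314 (-30.1 dB); phase: φ = 88.2°.

|H| = 0.0314 (-30.1 dB), φ = 88.2°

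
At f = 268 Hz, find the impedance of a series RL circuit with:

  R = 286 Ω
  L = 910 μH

Step 1 — Angular frequency: ω = 2π·f = 2π·268 = 1684 rad/s.
Step 2 — Component impedances:
  R: Z = R = 286 Ω
  L: Z = jωL = j·1684·0.00091 = 0 + j1.532 Ω
Step 3 — Series combination: Z_total = R + L = 286 + j1.532 Ω = 286∠0.3° Ω.

Z = 286 + j1.532 Ω = 286∠0.3° Ω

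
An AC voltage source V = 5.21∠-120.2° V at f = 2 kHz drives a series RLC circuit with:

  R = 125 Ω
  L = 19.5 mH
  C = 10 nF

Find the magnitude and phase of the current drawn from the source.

Step 1 — Angular frequency: ω = 2π·f = 2π·2000 = 1.257e+04 rad/s.
Step 2 — Component impedances:
  R: Z = R = 125 Ω
  L: Z = jωL = j·1.257e+04·0.0195 = 0 + j245 Ω
  C: Z = 1/(jωC) = -j/(ω·C) = 0 - j7958 Ω
Step 3 — Series combination: Z_total = R + L + C = 125 - j7713 Ω = 7714∠-89.1° Ω.
Step 4 — Source phasor: V = 5.21∠-120.2° V = -2.621 - j4.503 V.
Step 5 — Ohm's law: I = V / Z_total = (-2.621 - j4.503) / (125 - j7713) = 0.0005782 - j0.0003492 A.
Step 6 — Convert to polar: |I| = 0.0006754 A, ∠I = -31.1°.

I = 0.0006754∠-31.1° A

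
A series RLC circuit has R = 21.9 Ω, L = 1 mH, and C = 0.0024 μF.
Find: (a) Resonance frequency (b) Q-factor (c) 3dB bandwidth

Step 1 — Resonance condition Im(Z)=0 gives ω₀ = 1/√(LC).
Step 2 — ω₀ = 1/√(0.001·2.4e-09) = 6.455e+05 rad/s.
Step 3 — f₀ = ω₀/(2π) = 1.027e+05 Hz.
Step 4 — Series Q: Q = ω₀L/R = 6.455e+05·0.001/21.9 = 29.47.
Step 5 — 3dB bandwidth: Δω = ω₀/Q = 2.19e+04 rad/s; BW = Δω/(2π) = 3485 Hz.

(a) f₀ = 1.027e+05 Hz  (b) Q = 29.47  (c) BW = 3485 Hz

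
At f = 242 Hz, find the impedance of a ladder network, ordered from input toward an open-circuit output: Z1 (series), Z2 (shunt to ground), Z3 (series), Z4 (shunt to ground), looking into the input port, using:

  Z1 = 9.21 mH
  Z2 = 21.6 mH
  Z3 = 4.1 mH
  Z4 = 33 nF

Step 1 — Angular frequency: ω = 2π·f = 2π·242 = 1521 rad/s.
Step 2 — Component impedances:
  Z1: Z = jωL = j·1521·0.00921 = 0 + j14 Ω
  Z2: Z = jωL = j·1521·0.0216 = 0 + j32.84 Ω
  Z3: Z = jωL = j·1521·0.0041 = 0 + j6.234 Ω
  Z4: Z = 1/(jωC) = -j/(ω·C) = 0 - j1.993e+04 Ω
Step 3 — Ladder network (open output): work backward from the far end, alternating series and parallel combinations. Z_in = 0 + j46.9 Ω = 46.9∠90.0° Ω.

Z = 0 + j46.9 Ω = 46.9∠90.0° Ω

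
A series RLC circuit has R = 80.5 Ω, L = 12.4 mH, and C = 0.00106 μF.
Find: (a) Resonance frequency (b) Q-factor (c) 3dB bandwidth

Step 1 — Resonance: ω₀ = 1/√(LC) = 1/√(0.0124·1.06e-09) = 2.758e+05 rad/s.
Step 2 — f₀ = ω₀/(2π) = 4.39e+04 Hz.
Step 3 — Series Q: Q = ω₀L/R = 2.758e+05·0.0124/80.5 = 42.49.
Step 4 — Bandwidth: Δω = ω₀/Q = 6492 rad/s; BW = Δω/(2π) = 1033 Hz.

(a) f₀ = 4.39e+04 Hz  (b) Q = 42.49  (c) BW = 1033 Hz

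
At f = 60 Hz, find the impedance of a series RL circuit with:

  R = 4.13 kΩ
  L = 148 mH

Step 1 — Angular frequency: ω = 2π·f = 2π·60 = 377 rad/s.
Step 2 — Component impedances:
  R: Z = R = 4130 Ω
  L: Z = jωL = j·377·0.148 = 0 + j55.79 Ω
Step 3 — Series combination: Z_total = R + L = 4130 + j55.79 Ω = 4130∠0.8° Ω.

Z = 4130 + j55.79 Ω = 4130∠0.8° Ω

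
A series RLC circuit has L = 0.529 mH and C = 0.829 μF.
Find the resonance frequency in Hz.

Step 1 — Resonance condition Im(Z)=0 gives ω₀ = 1/√(LC).
Step 2 — ω₀ = 1/√(0.000529·8.29e-07) = 4.775e+04 rad/s.
Step 3 — f₀ = ω₀/(2π) = 7600 Hz.

f₀ = 7600 Hz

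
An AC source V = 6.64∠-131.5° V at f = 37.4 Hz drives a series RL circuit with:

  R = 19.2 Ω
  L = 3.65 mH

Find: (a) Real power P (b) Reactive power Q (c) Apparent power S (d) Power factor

Step 1 — Angular frequency: ω = 2π·f = 2π·37.4 = 235 rad/s.
Step 2 — Component impedances:
  R: Z = R = 19.2 Ω
  L: Z = jωL = j·235·0.00365 = 0 + j0.8577 Ω
Step 3 — Series combination: Z_total = R + L = 19.2 + j0.8577 Ω = 19.22∠2.6° Ω.
Step 4 — Source phasor: V = 6.64∠-131.5° V = -4.4 - j4.973 V.
Step 5 — Current: I = V / Z = -0.2402 - j0.2483 A = 0.3455∠-134.1° A.
Step 6 — Complex power: S = V·I* = 2.292 + j0.1024 VA.
Step 7 — Real power: P = Re(S) = 2.292 W.
Step 8 — Reactive power: Q = Im(S) = 0.1024 VAR.
Step 9 — Apparent power: |S| = 2.294 VA.
Step 10 — Power factor: PF = P/|S| = 0.999 (lagging).

(a) P = 2.292 W  (b) Q = 0.1024 VAR  (c) S = 2.294 VA  (d) PF = 0.999 (lagging)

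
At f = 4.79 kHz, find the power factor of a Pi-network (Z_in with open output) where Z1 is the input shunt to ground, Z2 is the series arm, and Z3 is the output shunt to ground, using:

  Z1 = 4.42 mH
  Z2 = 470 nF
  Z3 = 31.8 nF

Step 1 — Angular frequency: ω = 2π·f = 2π·4790 = 3.01e+04 rad/s.
Step 2 — Component impedances:
  Z1: Z = jωL = j·3.01e+04·0.00442 = 0 + j133 Ω
  Z2: Z = 1/(jωC) = -j/(ω·C) = 0 - j70.69 Ω
  Z3: Z = 1/(jωC) = -j/(ω·C) = 0 - j1045 Ω
Step 3 — With open output, the series arm Z2 and the output shunt Z3 appear in series to ground: Z2 + Z3 = 0 - j1116 Ω.
Step 4 — Parallel with input shunt Z1: Z_in = Z1 || (Z2 + Z3) = 0 + j151 Ω = 151∠90.0° Ω.
Step 5 — Power factor: PF = cos(φ) = Re(Z)/|Z| = -0/151 = -0.
Step 6 — Type: Im(Z) = 151 ⇒ lagging (phase φ = 90.0°).

PF = -0 (lagging, φ = 90.0°)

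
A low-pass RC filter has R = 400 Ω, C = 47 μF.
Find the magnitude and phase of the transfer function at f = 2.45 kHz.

Step 1 — Angular frequency: ω = 2π·2450 = 1.539e+04 rad/s.
Step 2 — Transfer function: H(jω) = 1/(1 + jωRC).
Step 3 — Denominator: 1 + jωRC = 1 + j·1.539e+04·400·4.7e-05 = 1 + j289.4.
Step 4 — H = 1.194e-05 - j0.003455.
Step 5 — Magnitude: |H| = 0.003455 (-49.2 dB); phase: φ = -89.8°.

|H| = 0.003455 (-49.2 dB), φ = -89.8°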